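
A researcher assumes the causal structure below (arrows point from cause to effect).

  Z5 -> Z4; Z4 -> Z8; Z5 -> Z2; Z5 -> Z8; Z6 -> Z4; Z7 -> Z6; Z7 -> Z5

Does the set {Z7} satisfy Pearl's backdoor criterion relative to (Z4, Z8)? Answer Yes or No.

Backdoor paths from Z4 to Z8 (paths whose first edge points into Z4):
  P1: Z4 <- Z5 -> Z8
  P2: Z4 <- Z6 <- Z7 -> Z5 -> Z8
Condition 1 (no descendant of Z4 in the set): holds — descendants of Z4 are {Z8}; none are in {Z7}.
Condition 2 (every backdoor path blocked by {Z7}):
  P1: open — no interior node is in the conditioning set.
  P2: blocked at fork node Z7 ∈ conditioning set.
{Z7} does not satisfy the backdoor criterion.

No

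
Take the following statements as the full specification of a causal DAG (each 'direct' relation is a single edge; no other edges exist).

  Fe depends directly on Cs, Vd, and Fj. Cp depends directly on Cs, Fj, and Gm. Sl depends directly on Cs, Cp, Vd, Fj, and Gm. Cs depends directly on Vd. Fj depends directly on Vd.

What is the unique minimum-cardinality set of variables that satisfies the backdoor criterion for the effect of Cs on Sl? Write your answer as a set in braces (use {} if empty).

Variables eligible for adjustment (non-descendants of Cs, excluding Cs and Sl): {Fj, Gm, Vd}.
Backdoor paths from Cs to Sl:
  P1: Cs <- Vd -> Fj -> Cp <- Gm -> Sl
  P2: Cs <- Vd -> Fj -> Cp -> Sl
  P3: Cs <- Vd -> Fj -> Sl
  P4: Cs <- Vd -> Sl
  P5: Cs <- Vd -> Fe <- Fj -> Cp <- Gm -> Sl
  P6: Cs <- Vd -> Fe <- Fj -> Cp -> Sl
  P7: Cs <- Vd -> Fe <- Fj -> Sl
The empty set is not sufficient: P2 (Cs <- Vd -> Fj -> Cp -> Sl) has no collider blocking it and no conditioned non-collider, so it is open.
Try {Vd}:
  P1: blocked at fork node Vd ∈ conditioning set.
  P2: blocked at fork node Vd ∈ conditioning set.
  P3: blocked at fork node Vd ∈ conditioning set.
  P4: blocked at fork node Vd ∈ conditioning set.
  P5: blocked at fork node Vd ∈ conditioning set.
  P6: blocked at fork node Vd ∈ conditioning set.
  P7: blocked at fork node Vd ∈ conditioning set.
{Vd} contains no descendant of Cs and blocks every backdoor path.
No other singleton works — e.g. {Fj} leaves P4 open — so {Vd} is the unique smallest valid adjustment set.

{Vd}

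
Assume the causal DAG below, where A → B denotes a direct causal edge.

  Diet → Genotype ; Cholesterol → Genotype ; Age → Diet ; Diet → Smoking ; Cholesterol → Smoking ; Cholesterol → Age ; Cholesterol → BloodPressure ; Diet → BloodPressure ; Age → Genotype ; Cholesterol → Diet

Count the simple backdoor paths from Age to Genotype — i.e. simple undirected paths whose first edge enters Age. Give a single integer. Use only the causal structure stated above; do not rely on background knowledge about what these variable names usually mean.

4

A backdoor path from Age to Genotype is any simple undirected path whose first edge points into Age (i.e. leaves Age via a parent).
Parents of Age: {Cholesterol}.
Enumerating:
  P1: Age <- Cholesterol -> Diet -> Genotype
  P2: Age <- Cholesterol -> Smoking <- Diet -> Genotype
  P3: Age <- Cholesterol -> Genotype
  P4: Age <- Cholesterol -> BloodPressure <- Diet -> Genotype
That exhausts the simple backdoor paths. Count: 4.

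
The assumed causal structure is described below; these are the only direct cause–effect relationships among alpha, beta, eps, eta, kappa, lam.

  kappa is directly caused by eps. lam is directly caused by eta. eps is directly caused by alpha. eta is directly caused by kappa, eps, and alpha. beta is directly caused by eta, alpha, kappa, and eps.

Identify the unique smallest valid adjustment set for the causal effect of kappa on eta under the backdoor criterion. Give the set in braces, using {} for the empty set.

{eps}

Variables eligible for adjustment (non-descendants of kappa, excluding kappa and eta): {alpha, eps}.
Backdoor paths from kappa to eta:
  P1: kappa <- eps <- alpha -> eta
  P2: kappa <- eps <- alpha -> beta <- eta
  P3: kappa <- eps -> eta
  P4: kappa <- eps -> beta <- alpha -> eta
  P5: kappa <- eps -> beta <- eta
The empty set is not sufficient: P1 (kappa <- eps <- alpha -> eta) has no collider blocking it and no conditioned non-collider, so it is open.
Try {eps}:
  P1: blocked at chain node eps ∈ conditioning set.
  P2: blocked at chain node eps ∈ conditioning set.
  P3: blocked at fork node eps ∈ conditioning set.
  P4: blocked at fork node eps ∈ conditioning set.
  P5: blocked at fork node eps ∈ conditioning set.
{eps} contains no descendant of kappa and blocks every backdoor path.
No other singleton works — e.g. {alpha} leaves P3 open — so {eps} is the unique smallest valid adjustment set.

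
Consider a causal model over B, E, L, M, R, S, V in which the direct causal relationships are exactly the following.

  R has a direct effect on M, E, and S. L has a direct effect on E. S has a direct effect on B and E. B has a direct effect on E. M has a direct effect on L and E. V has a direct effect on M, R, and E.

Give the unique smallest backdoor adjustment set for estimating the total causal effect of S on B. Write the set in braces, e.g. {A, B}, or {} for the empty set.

{}

Variables eligible for adjustment (non-descendants of S, excluding S and B): {L, M, R, V}.
Backdoor paths from S to B:
  P1: S <- R <- V -> M -> L -> E <- B
  P2: S <- R <- V -> M -> E <- B
  P3: S <- R <- V -> E <- B
  P4: S <- R -> M <- V -> E <- B
  P5: S <- R -> M -> L -> E <- B
  P6: S <- R -> M -> E <- B
  P7: S <- R -> E <- B
Each backdoor path contains an unconditioned collider, so every path is already blocked with the empty conditioning set:
  P1: blocked at collider E (neither it nor any descendant is in the conditioning set).
  P2: blocked at collider E (neither it nor any descendant is in the conditioning set).
  P3: blocked at collider E (neither it nor any descendant is in the conditioning set).
  P4: blocked at collider M (neither it nor any descendant is in the conditioning set).
  P5: blocked at collider E (neither it nor any descendant is in the conditioning set).
  P6: blocked at collider E (neither it nor any descendant is in the conditioning set).
  P7: blocked at collider E (neither it nor any descendant is in the conditioning set).
The empty set is therefore the unique smallest valid set.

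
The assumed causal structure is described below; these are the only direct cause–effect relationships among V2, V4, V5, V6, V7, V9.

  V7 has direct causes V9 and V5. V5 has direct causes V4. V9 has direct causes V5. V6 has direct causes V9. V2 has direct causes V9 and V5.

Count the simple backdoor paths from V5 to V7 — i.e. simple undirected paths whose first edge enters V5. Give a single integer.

A backdoor path from V5 to V7 is any simple undirected path whose first edge points into V5 (i.e. leaves V5 via a parent).
Parents of V5: {V4}.
No simple path from any parent of V5 reaches V7 without revisiting V5, so there are no backdoor paths.

0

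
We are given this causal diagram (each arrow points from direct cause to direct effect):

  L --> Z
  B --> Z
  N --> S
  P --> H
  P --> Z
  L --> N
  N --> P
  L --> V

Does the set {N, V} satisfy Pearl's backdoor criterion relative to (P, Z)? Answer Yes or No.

Yes

Backdoor paths from P to Z (paths whose first edge points into P):
  P1: P <- N <- L -> Z
Condition 1 (no descendant of P in the set): holds — descendants of P are {H, Z}; none are in {N, V}.
Condition 2 (every backdoor path blocked by {N, V}):
  P1: blocked at chain node N ∈ conditioning set.
{N, V} satisfies the backdoor criterion.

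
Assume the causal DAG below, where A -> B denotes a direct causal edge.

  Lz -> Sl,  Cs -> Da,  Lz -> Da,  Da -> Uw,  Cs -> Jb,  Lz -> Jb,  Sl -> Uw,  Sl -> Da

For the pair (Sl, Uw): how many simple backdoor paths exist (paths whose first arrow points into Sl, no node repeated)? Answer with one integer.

A backdoor path from Sl to Uw is any simple undirected path whose first edge points into Sl (i.e. leaves Sl via a parent).
Parents of Sl: {Lz}.
Enumerating:
  P1: Sl <- Lz -> Da -> Uw
  P2: Sl <- Lz -> Jb <- Cs -> Da -> Uw
That exhausts the simple backdoor paths. Count: 2.

2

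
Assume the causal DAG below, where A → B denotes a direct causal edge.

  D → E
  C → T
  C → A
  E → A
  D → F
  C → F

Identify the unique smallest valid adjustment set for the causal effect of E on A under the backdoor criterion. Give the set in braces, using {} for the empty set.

{}

Variables eligible for adjustment (non-descendants of E, excluding E and A): {C, D, F, T}.
Backdoor paths from E to A:
  P1: E <- D -> F <- C -> A
Each backdoor path contains an unconditioned collider, so every path is already blocked with the empty conditioning set:
  P1: blocked at collider F (neither it nor any descendant is in the conditioning set).
The empty set is therefore the unique smallest valid set.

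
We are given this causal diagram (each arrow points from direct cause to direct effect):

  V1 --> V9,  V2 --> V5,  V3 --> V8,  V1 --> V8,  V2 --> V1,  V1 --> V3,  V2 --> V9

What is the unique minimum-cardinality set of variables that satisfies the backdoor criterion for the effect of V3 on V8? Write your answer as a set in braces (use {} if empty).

{V1}

Variables eligible for adjustment (non-descendants of V3, excluding V3 and V8): {V1, V2, V5, V9}.
Backdoor paths from V3 to V8:
  P1: V3 <- V1 -> V8
The empty set is not sufficient: P1 (V3 <- V1 -> V8) has no collider blocking it and no conditioned non-collider, so it is open.
Try {V1}:
  P1: blocked at fork node V1 ∈ conditioning set.
{V1} contains no descendant of V3 and blocks every backdoor path.
No other singleton works — e.g. {V2} leaves P1 open — so {V1} is the unique smallest valid adjustment set.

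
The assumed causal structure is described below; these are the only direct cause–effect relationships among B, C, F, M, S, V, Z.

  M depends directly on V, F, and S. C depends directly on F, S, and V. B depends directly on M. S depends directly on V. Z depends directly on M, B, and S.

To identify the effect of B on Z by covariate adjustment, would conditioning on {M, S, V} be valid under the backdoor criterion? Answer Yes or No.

Backdoor paths from B to Z (paths whose first edge points into B):
  P1: B <- M <- V -> S -> Z
  P2: B <- M <- V -> C <- S -> Z
  P3: B <- M <- S -> Z
  P4: B <- M <- F -> C <- V -> S -> Z
  P5: B <- M <- F -> C <- S -> Z
  P6: B <- M -> Z
Condition 1 (no descendant of B in the set): holds — descendants of B are {Z}; none are in {M, S, V}.
Condition 2 (every backdoor path blocked by {M, S, V}):
  P1: blocked at chain node M ∈ conditioning set.
  P2: blocked at chain node M ∈ conditioning set.
  P3: blocked at chain node M ∈ conditioning set.
  P4: blocked at chain node M ∈ conditioning set.
  P5: blocked at chain node M ∈ conditioning set.
  P6: blocked at fork node M ∈ conditioning set.
{M, S, V} satisfies the backdoor criterion.

Yes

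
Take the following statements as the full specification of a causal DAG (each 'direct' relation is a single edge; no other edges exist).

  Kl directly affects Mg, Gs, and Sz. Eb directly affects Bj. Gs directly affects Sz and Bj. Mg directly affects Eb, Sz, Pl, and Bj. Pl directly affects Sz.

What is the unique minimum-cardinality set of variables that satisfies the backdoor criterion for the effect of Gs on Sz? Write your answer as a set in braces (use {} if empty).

{Kl}

Variables eligible for adjustment (non-descendants of Gs, excluding Gs and Sz): {Eb, Kl, Mg, Pl}.
Backdoor paths from Gs to Sz:
  P1: Gs <- Kl -> Mg -> Pl -> Sz
  P2: Gs <- Kl -> Mg -> Sz
  P3: Gs <- Kl -> Sz
The empty set is not sufficient: P1 (Gs <- Kl -> Mg -> Pl -> Sz) has no collider blocking it and no conditioned non-collider, so it is open.
Try {Kl}:
  P1: blocked at fork node Kl ∈ conditioning set.
  P2: blocked at fork node Kl ∈ conditioning set.
  P3: blocked at fork node Kl ∈ conditioning set.
{Kl} contains no descendant of Gs and blocks every backdoor path.
No other singleton works — e.g. {Mg} leaves P3 open — so {Kl} is the unique smallest valid adjustment set.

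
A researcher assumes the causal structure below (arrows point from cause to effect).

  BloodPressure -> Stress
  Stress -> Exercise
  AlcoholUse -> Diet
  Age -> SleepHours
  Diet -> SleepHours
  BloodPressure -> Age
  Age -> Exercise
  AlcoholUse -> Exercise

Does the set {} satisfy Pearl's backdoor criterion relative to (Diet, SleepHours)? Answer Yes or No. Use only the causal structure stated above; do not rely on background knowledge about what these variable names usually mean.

Backdoor paths from Diet to SleepHours (paths whose first edge points into Diet):
  P1: Diet <- AlcoholUse -> Exercise <- Stress <- BloodPressure -> Age -> SleepHours
  P2: Diet <- AlcoholUse -> Exercise <- Age -> SleepHours
Condition 1 (no descendant of Diet in the set): holds — descendants of Diet are {SleepHours}; none are in {}.
Condition 2 (every backdoor path blocked by {}):
  P1: blocked at collider Exercise (neither it nor any descendant is in the conditioning set).
  P2: blocked at collider Exercise (neither it nor any descendant is in the conditioning set).
{} satisfies the backdoor criterion.

Yes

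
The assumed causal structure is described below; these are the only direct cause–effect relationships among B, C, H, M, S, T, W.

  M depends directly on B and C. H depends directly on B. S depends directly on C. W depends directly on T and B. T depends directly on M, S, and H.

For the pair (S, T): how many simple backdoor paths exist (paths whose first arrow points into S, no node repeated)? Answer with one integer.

A backdoor path from S to T is any simple undirected path whose first edge points into S (i.e. leaves S via a parent).
Parents of S: {C}.
Enumerating:
  P1: S <- C -> M <- B -> H -> T
  P2: S <- C -> M <- B -> W <- T
  P3: S <- C -> M -> T
That exhausts the simple backdoor paths. Count: 3.

3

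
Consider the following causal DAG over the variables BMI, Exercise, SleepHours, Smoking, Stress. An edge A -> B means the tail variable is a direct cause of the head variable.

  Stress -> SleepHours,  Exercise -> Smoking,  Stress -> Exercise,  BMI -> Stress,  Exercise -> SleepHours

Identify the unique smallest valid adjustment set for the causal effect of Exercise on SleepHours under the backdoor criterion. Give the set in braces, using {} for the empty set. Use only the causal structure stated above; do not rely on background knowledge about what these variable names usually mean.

{Stress}

Variables eligible for adjustment (non-descendants of Exercise, excluding Exercise and SleepHours): {BMI, Stress}.
Backdoor paths from Exercise to SleepHours:
  P1: Exercise <- Stress -> SleepHours
The empty set is not sufficient: P1 (Exercise <- Stress -> SleepHours) has no collider blocking it and no conditioned non-collider, so it is open.
Try {Stress}:
  P1: blocked at fork node Stress ∈ conditioning set.
{Stress} contains no descendant of Exercise and blocks every backdoor path.
No other singleton works — e.g. {BMI} leaves P1 open — so {Stress} is the unique smallest valid adjustment set.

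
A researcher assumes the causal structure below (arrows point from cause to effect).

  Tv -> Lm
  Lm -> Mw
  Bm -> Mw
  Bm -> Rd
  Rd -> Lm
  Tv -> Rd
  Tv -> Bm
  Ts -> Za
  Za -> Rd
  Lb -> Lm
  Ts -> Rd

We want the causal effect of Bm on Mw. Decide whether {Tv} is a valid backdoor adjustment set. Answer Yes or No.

Yes

Backdoor paths from Bm to Mw (paths whose first edge points into Bm):
  P1: Bm <- Tv -> Rd -> Lm -> Mw
  P2: Bm <- Tv -> Lm -> Mw
Condition 1 (no descendant of Bm in the set): holds — descendants of Bm are {Lm, Mw, Rd}; none are in {Tv}.
Condition 2 (every backdoor path blocked by {Tv}):
  P1: blocked at fork node Tv ∈ conditioning set.
  P2: blocked at fork node Tv ∈ conditioning set.
{Tv} satisfies the backdoor criterion.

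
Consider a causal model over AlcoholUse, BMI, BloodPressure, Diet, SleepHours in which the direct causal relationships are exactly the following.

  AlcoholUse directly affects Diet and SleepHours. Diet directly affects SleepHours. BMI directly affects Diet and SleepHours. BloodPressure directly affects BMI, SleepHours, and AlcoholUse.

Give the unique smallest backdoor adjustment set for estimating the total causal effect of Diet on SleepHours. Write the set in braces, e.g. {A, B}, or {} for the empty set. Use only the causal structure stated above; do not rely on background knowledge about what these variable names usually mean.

{AlcoholUse, BMI}

Variables eligible for adjustment (non-descendants of Diet, excluding Diet and SleepHours): {AlcoholUse, BMI, BloodPressure}.
Backdoor paths from Diet to SleepHours:
  P1: Diet <- BMI <- BloodPressure -> AlcoholUse -> SleepHours
  P2: Diet <- BMI <- BloodPressure -> SleepHours
  P3: Diet <- BMI -> SleepHours
  P4: Diet <- AlcoholUse <- BloodPressure -> BMI -> SleepHours
  P5: Diet <- AlcoholUse <- BloodPressure -> SleepHours
  P6: Diet <- AlcoholUse -> SleepHours
The empty set is not sufficient: P1 (Diet <- BMI <- BloodPressure -> AlcoholUse -> SleepHours) has no collider blocking it and no conditioned non-collider, so it is open.
Try {AlcoholUse, BMI}:
  P1: blocked at chain node BMI ∈ conditioning set.
  P2: blocked at chain node BMI ∈ conditioning set.
  P3: blocked at fork node BMI ∈ conditioning set.
  P4: blocked at chain node AlcoholUse ∈ conditioning set.
  P5: blocked at chain node AlcoholUse ∈ conditioning set.
  P6: blocked at fork node AlcoholUse ∈ conditioning set.
{AlcoholUse, BMI} contains no descendant of Diet and blocks every backdoor path.
Every element of {AlcoholUse, BMI} is needed (dropping AlcoholUse leaves P5 open; dropping BMI leaves P2 open), so no proper subset is valid.
Among all size-2 subsets of the eligible variables, only {AlcoholUse, BMI} blocks every backdoor path, so it is the unique smallest valid adjustment set.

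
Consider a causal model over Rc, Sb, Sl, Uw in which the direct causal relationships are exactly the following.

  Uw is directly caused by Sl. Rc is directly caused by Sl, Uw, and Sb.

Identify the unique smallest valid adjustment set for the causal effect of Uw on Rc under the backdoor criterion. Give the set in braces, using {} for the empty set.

Variables eligible for adjustment (non-descendants of Uw, excluding Uw and Rc): {Sb, Sl}.
Backdoor paths from Uw to Rc:
  P1: Uw <- Sl -> Rc
The empty set is not sufficient: P1 (Uw <- Sl -> Rc) has no collider blocking it and no conditioned non-collider, so it is open.
Try {Sl}:
  P1: blocked at fork node Sl ∈ conditioning set.
{Sl} contains no descendant of Uw and blocks every backdoor path.
No other singleton works — e.g. {Sb} leaves P1 open — so {Sl} is the unique smallest valid adjustment set.

{Sl}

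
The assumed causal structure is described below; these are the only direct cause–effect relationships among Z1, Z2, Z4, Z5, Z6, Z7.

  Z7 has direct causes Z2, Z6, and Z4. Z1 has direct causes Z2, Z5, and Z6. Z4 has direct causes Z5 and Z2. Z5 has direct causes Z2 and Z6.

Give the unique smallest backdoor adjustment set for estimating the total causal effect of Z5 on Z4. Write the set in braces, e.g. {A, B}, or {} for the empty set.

{Z2}

Variables eligible for adjustment (non-descendants of Z5, excluding Z5 and Z4): {Z2, Z6}.
Backdoor paths from Z5 to Z4:
  P1: Z5 <- Z6 -> Z1 <- Z2 -> Z4
  P2: Z5 <- Z6 -> Z1 <- Z2 -> Z7 <- Z4
  P3: Z5 <- Z6 -> Z7 <- Z2 -> Z4
  P4: Z5 <- Z6 -> Z7 <- Z4
  P5: Z5 <- Z2 -> Z1 <- Z6 -> Z7 <- Z4
  P6: Z5 <- Z2 -> Z4
  P7: Z5 <- Z2 -> Z7 <- Z4
The empty set is not sufficient: P6 (Z5 <- Z2 -> Z4) has no collider blocking it and no conditioned non-collider, so it is open.
Try {Z2}:
  P1: blocked at collider Z1 (neither it nor any descendant is in the conditioning set).
  P2: blocked at collider Z1 (neither it nor any descendant is in the conditioning set).
  P3: blocked at collider Z7 (neither it nor any descendant is in the conditioning set).
  P4: blocked at collider Z7 (neither it nor any descendant is in the conditioning set).
  P5: blocked at fork node Z2 ∈ conditioning set.
  P6: blocked at fork node Z2 ∈ conditioning set.
  P7: blocked at fork node Z2 ∈ conditioning set.
{Z2} contains no descendant of Z5 and blocks every backdoor path.
No other singleton works — e.g. {Z6} leaves P6 open — so {Z2} is the unique smallest valid adjustment set.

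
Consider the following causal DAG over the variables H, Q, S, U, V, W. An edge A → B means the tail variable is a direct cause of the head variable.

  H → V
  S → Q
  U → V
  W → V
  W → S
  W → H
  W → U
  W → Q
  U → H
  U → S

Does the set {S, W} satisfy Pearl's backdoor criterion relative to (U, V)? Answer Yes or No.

No

Backdoor paths from U to V (paths whose first edge points into U):
  P1: U <- W -> H -> V
  P2: U <- W -> V
Condition 1 (no descendant of U in the set): FAILS — S is a descendant of U.
Condition 2 (every backdoor path blocked by {S, W}):
  P1: blocked at fork node W ∈ conditioning set.
  P2: blocked at fork node W ∈ conditioning set.
{S, W} does not satisfy the backdoor criterion.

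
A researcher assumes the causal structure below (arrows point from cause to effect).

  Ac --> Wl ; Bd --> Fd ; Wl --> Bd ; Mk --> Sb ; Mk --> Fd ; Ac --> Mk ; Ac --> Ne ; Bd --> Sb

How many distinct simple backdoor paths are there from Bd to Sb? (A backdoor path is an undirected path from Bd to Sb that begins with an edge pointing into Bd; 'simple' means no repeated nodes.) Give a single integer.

1

A backdoor path from Bd to Sb is any simple undirected path whose first edge points into Bd (i.e. leaves Bd via a parent).
Parents of Bd: {Wl}.
Enumerating:
  P1: Bd <- Wl <- Ac -> Mk -> Sb
That exhausts the simple backdoor paths. Count: 1.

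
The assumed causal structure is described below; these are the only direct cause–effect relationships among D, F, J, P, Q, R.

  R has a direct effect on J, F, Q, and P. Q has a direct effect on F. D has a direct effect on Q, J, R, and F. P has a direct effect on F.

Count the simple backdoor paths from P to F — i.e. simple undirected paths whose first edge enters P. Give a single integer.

A backdoor path from P to F is any simple undirected path whose first edge points into P (i.e. leaves P via a parent).
Parents of P: {R}.
Enumerating:
  P1: P <- R <- D -> Q -> F
  P2: P <- R <- D -> F
  P3: P <- R -> J <- D -> Q -> F
  P4: P <- R -> J <- D -> F
  P5: P <- R -> Q <- D -> F
  P6: P <- R -> Q -> F
  P7: P <- R -> F
That exhausts the simple backdoor paths. Count: 7.

7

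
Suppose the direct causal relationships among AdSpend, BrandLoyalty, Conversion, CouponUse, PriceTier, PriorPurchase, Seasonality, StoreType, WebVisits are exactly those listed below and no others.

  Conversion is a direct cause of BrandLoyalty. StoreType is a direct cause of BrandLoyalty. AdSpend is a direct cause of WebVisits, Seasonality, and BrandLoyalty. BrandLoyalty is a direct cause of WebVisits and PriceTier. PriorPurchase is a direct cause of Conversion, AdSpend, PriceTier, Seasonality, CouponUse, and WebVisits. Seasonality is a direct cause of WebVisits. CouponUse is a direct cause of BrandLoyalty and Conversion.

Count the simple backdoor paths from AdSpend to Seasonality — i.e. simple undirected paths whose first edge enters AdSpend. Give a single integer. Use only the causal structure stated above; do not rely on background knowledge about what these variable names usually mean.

A backdoor path from AdSpend to Seasonality is any simple undirected path whose first edge points into AdSpend (i.e. leaves AdSpend via a parent).
Parents of AdSpend: {PriorPurchase}.
Enumerating:
  P1: AdSpend <- PriorPurchase -> CouponUse -> Conversion -> BrandLoyalty -> WebVisits <- Seasonality
  P2: AdSpend <- PriorPurchase -> CouponUse -> BrandLoyalty -> WebVisits <- Seasonality
  P3: AdSpend <- PriorPurchase -> Conversion <- CouponUse -> BrandLoyalty -> WebVisits <- Seasonality
  P4: AdSpend <- PriorPurchase -> Conversion -> BrandLoyalty -> WebVisits <- Seasonality
  P5: AdSpend <- PriorPurchase -> Seasonality
  P6: AdSpend <- PriorPurchase -> WebVisits <- Seasonality
  P7: AdSpend <- PriorPurchase -> PriceTier <- BrandLoyalty -> WebVisits <- Seasonality
That exhausts the simple backdoor paths. Count: 7.

7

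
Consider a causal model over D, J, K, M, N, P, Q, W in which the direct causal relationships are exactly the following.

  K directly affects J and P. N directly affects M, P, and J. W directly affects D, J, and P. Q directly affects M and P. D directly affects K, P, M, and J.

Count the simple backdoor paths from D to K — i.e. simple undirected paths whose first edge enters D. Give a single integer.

A backdoor path from D to K is any simple undirected path whose first edge points into D (i.e. leaves D via a parent).
Parents of D: {W}.
Enumerating:
  P1: D <- W -> P <- Q -> M <- N -> J <- K
  P2: D <- W -> P <- N -> J <- K
  P3: D <- W -> P <- K
  P4: D <- W -> J <- N -> M <- Q -> P <- K
  P5: D <- W -> J <- N -> P <- K
  P6: D <- W -> J <- K
That exhausts the simple backdoor paths. Count: 6.

6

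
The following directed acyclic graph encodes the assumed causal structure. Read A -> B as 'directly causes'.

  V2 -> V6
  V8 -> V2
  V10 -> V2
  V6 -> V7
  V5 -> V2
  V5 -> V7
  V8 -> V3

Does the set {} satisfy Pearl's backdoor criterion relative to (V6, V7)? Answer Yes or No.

Backdoor paths from V6 to V7 (paths whose first edge points into V6):
  P1: V6 <- V2 <- V5 -> V7
Condition 1 (no descendant of V6 in the set): holds — descendants of V6 are {V7}; none are in {}.
Condition 2 (every backdoor path blocked by {}):
  P1: open — no interior node is in the conditioning set.
{} does not satisfy the backdoor criterion.

No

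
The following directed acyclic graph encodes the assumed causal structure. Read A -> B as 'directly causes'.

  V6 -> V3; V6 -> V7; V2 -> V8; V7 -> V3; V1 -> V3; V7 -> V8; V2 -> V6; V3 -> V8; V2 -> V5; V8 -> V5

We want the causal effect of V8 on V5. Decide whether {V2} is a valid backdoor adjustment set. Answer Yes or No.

Backdoor paths from V8 to V5 (paths whose first edge points into V8):
  P1: V8 <- V2 -> V5
  P2: V8 <- V7 <- V6 <- V2 -> V5
  P3: V8 <- V7 -> V3 <- V6 <- V2 -> V5
  P4: V8 <- V3 <- V6 <- V2 -> V5
  P5: V8 <- V3 <- V7 <- V6 <- V2 -> V5
Condition 1 (no descendant of V8 in the set): holds — descendants of V8 are {V5}; none are in {V2}.
Condition 2 (every backdoor path blocked by {V2}):
  P1: blocked at fork node V2 ∈ conditioning set.
  P2: blocked at fork node V2 ∈ conditioning set.
  P3: blocked at collider V3 (neither it nor any descendant is in the conditioning set).
  P4: blocked at fork node V2 ∈ conditioning set.
  P5: blocked at fork node V2 ∈ conditioning set.
{V2} satisfies the backdoor criterion.

Yes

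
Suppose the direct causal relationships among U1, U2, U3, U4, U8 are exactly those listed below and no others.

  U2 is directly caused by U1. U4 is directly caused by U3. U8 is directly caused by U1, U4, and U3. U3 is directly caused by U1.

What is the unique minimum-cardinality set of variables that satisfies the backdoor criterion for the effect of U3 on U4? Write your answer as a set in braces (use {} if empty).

{}

Variables eligible for adjustment (non-descendants of U3, excluding U3 and U4): {U1, U2}.
Backdoor paths from U3 to U4:
  P1: U3 <- U1 -> U8 <- U4
Each backdoor path contains an unconditioned collider, so every path is already blocked with the empty conditioning set:
  P1: blocked at collider U8 (neither it nor any descendant is in the conditioning set).
The empty set is therefore the unique smallest valid set.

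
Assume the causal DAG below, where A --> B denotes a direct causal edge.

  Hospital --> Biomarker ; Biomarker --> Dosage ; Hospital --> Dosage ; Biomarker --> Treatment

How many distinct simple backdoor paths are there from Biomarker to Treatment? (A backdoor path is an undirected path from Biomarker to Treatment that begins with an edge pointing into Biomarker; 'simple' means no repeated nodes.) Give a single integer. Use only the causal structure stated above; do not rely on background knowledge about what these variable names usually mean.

A backdoor path from Biomarker to Treatment is any simple undirected path whose first edge points into Biomarker (i.e. leaves Biomarker via a parent).
Parents of Biomarker: {Hospital}.
No simple path from any parent of Biomarker reaches Treatment without revisiting Biomarker, so there are no backdoor paths.

0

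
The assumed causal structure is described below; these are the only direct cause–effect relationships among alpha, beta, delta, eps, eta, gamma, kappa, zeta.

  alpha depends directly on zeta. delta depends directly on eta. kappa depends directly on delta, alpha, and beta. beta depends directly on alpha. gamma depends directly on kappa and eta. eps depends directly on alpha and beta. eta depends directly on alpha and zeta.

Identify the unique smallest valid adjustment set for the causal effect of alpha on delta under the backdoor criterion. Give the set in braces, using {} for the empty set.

Variables eligible for adjustment (non-descendants of alpha, excluding alpha and delta): {zeta}.
Backdoor paths from alpha to delta:
  P1: alpha <- zeta -> eta -> delta
  P2: alpha <- zeta -> eta -> gamma <- kappa <- delta
The empty set is not sufficient: P1 (alpha <- zeta -> eta -> delta) has no collider blocking it and no conditioned non-collider, so it is open.
Try {zeta}:
  P1: blocked at fork node zeta ∈ conditioning set.
  P2: blocked at fork node zeta ∈ conditioning set.
{zeta} contains no descendant of alpha and blocks every backdoor path.
{zeta} is the unique smallest valid adjustment set.

{zeta}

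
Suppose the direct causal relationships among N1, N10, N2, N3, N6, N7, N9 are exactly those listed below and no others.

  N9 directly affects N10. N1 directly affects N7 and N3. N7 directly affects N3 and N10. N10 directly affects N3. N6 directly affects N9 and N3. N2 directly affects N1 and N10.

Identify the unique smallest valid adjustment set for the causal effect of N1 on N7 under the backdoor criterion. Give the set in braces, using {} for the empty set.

Variables eligible for adjustment (non-descendants of N1, excluding N1 and N7): {N2, N6, N9}.
Backdoor paths from N1 to N7:
  P1: N1 <- N2 -> N10 <- N9 <- N6 -> N3 <- N7
  P2: N1 <- N2 -> N10 <- N7
  P3: N1 <- N2 -> N10 -> N3 <- N7
Each backdoor path contains an unconditioned collider, so every path is already blocked with the empty conditioning set:
  P1: blocked at collider N10 (neither it nor any descendant is in the conditioning set).
  P2: blocked at collider N10 (neither it nor any descendant is in the conditioning set).
  P3: blocked at collider N3 (neither it nor any descendant is in the conditioning set).
The empty set is therefore the unique smallest valid set.

{}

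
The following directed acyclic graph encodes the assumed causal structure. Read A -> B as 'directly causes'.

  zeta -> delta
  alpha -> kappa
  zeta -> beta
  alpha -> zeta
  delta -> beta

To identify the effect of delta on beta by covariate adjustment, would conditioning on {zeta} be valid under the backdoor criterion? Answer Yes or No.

Yes

Backdoor paths from delta to beta (paths whose first edge points into delta):
  P1: delta <- zeta -> beta
Condition 1 (no descendant of delta in the set): holds — descendants of delta are {beta}; none are in {zeta}.
Condition 2 (every backdoor path blocked by {zeta}):
  P1: blocked at fork node zeta ∈ conditioning set.
{zeta} satisfies the backdoor criterion.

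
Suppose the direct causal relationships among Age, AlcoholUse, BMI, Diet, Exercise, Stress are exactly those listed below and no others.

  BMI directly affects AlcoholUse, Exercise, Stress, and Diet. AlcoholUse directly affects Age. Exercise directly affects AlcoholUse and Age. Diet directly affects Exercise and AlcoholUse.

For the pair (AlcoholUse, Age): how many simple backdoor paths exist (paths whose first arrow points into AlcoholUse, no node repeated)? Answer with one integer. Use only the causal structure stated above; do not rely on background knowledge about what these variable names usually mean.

5

A backdoor path from AlcoholUse to Age is any simple undirected path whose first edge points into AlcoholUse (i.e. leaves AlcoholUse via a parent).
Parents of AlcoholUse: {BMI, Diet, Exercise}.
Enumerating:
  P1: AlcoholUse <- BMI -> Diet -> Exercise -> Age
  P2: AlcoholUse <- BMI -> Exercise -> Age
  P3: AlcoholUse <- Diet <- BMI -> Exercise -> Age
  P4: AlcoholUse <- Diet -> Exercise -> Age
  P5: AlcoholUse <- Exercise -> Age
That exhausts the simple backdoor paths. Count: 5.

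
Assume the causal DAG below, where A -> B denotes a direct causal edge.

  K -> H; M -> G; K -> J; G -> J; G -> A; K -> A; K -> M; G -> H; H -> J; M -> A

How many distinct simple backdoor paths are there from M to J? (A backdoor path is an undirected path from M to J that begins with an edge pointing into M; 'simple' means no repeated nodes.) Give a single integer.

A backdoor path from M to J is any simple undirected path whose first edge points into M (i.e. leaves M via a parent).
Parents of M: {K}.
Enumerating:
  P1: M <- K -> H <- G -> J
  P2: M <- K -> H -> J
  P3: M <- K -> A <- G -> H -> J
  P4: M <- K -> A <- G -> J
  P5: M <- K -> J
That exhausts the simple backdoor paths. Count: 5.

5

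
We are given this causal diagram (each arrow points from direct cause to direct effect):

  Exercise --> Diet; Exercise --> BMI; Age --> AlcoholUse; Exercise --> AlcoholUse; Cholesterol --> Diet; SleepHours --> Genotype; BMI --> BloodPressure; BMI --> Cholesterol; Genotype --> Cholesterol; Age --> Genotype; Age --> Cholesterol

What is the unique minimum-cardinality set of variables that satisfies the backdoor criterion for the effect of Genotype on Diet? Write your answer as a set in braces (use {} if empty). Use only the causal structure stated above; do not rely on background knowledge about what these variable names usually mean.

Variables eligible for adjustment (non-descendants of Genotype, excluding Genotype and Diet): {Age, AlcoholUse, BMI, BloodPressure, Exercise, SleepHours}.
Backdoor paths from Genotype to Diet:
  P1: Genotype <- Age -> Cholesterol <- BMI <- Exercise -> Diet
  P2: Genotype <- Age -> Cholesterol -> Diet
  P3: Genotype <- Age -> AlcoholUse <- Exercise -> BMI -> Cholesterol -> Diet
  P4: Genotype <- Age -> AlcoholUse <- Exercise -> Diet
The empty set is not sufficient: P2 (Genotype <- Age -> Cholesterol -> Diet) has no collider blocking it and no conditioned non-collider, so it is open.
Try {Age}:
  P1: blocked at fork node Age ∈ conditioning set.
  P2: blocked at fork node Age ∈ conditioning set.
  P3: blocked at fork node Age ∈ conditioning set.
  P4: blocked at fork node Age ∈ conditioning set.
{Age} contains no descendant of Genotype and blocks every backdoor path.
No other singleton works — e.g. {SleepHours} leaves P2 open — so {Age} is the unique smallest valid adjustment set.

{Age}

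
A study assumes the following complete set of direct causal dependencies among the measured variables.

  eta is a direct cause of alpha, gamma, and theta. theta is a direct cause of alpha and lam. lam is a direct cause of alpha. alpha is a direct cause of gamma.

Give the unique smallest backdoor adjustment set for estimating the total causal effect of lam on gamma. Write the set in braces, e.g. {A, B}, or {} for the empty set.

{theta}

Variables eligible for adjustment (non-descendants of lam, excluding lam and gamma): {eta, theta}.
Backdoor paths from lam to gamma:
  P1: lam <- theta <- eta -> alpha -> gamma
  P2: lam <- theta <- eta -> gamma
  P3: lam <- theta -> alpha <- eta -> gamma
  P4: lam <- theta -> alpha -> gamma
The empty set is not sufficient: P1 (lam <- theta <- eta -> alpha -> gamma) has no collider blocking it and no conditioned non-collider, so it is open.
Try {theta}:
  P1: blocked at chain node theta ∈ conditioning set.
  P2: blocked at chain node theta ∈ conditioning set.
  P3: blocked at fork node theta ∈ conditioning set.
  P4: blocked at fork node theta ∈ conditioning set.
{theta} contains no descendant of lam and blocks every backdoor path.
No other singleton works — e.g. {eta} leaves P4 open — so {theta} is the unique smallest valid adjustment set.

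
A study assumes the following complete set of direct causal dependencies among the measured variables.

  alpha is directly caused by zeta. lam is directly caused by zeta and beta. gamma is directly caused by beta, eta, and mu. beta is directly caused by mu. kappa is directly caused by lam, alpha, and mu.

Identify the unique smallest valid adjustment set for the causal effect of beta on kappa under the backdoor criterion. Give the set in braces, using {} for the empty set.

Variables eligible for adjustment (non-descendants of beta, excluding beta and kappa): {alpha, eta, mu, zeta}.
Backdoor paths from beta to kappa:
  P1: beta <- mu -> kappa
The empty set is not sufficient: P1 (beta <- mu -> kappa) has no collider blocking it and no conditioned non-collider, so it is open.
Try {mu}:
  P1: blocked at fork node mu ∈ conditioning set.
{mu} contains no descendant of beta and blocks every backdoor path.
No other singleton works — e.g. {eta} leaves P1 open — so {mu} is the unique smallest valid adjustment set.

{mu}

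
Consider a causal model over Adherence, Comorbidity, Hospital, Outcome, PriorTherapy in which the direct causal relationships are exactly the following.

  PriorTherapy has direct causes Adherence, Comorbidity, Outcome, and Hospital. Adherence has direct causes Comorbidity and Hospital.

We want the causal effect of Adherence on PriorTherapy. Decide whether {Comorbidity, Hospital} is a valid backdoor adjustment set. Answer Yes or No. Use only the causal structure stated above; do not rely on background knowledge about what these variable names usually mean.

Backdoor paths from Adherence to PriorTherapy (paths whose first edge points into Adherence):
  P1: Adherence <- Hospital -> PriorTherapy
  P2: Adherence <- Comorbidity -> PriorTherapy
Condition 1 (no descendant of Adherence in the set): holds — descendants of Adherence are {PriorTherapy}; none are in {Comorbidity, Hospital}.
Condition 2 (every backdoor path blocked by {Comorbidity, Hospital}):
  P1: blocked at fork node Hospital ∈ conditioning set.
  P2: blocked at fork node Comorbidity ∈ conditioning set.
{Comorbidity, Hospital} satisfies the backdoor criterion.

Yes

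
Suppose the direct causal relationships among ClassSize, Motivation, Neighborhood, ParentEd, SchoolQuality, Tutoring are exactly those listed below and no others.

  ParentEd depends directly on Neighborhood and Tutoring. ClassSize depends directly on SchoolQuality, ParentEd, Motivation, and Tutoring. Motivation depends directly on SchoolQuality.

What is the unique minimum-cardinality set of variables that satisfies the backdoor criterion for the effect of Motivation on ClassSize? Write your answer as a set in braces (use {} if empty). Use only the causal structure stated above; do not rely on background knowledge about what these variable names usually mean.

Variables eligible for adjustment (non-descendants of Motivation, excluding Motivation and ClassSize): {Neighborhood, ParentEd, SchoolQuality, Tutoring}.
Backdoor paths from Motivation to ClassSize:
  P1: Motivation <- SchoolQuality -> ClassSize
The empty set is not sufficient: P1 (Motivation <- SchoolQuality -> ClassSize) has no collider blocking it and no conditioned non-collider, so it is open.
Try {SchoolQuality}:
  P1: blocked at fork node SchoolQuality ∈ conditioning set.
{SchoolQuality} contains no descendant of Motivation and blocks every backdoor path.
No other singleton works — e.g. {Neighborhood} leaves P1 open — so {SchoolQuality} is the unique smallest valid adjustment set.

{SchoolQuality}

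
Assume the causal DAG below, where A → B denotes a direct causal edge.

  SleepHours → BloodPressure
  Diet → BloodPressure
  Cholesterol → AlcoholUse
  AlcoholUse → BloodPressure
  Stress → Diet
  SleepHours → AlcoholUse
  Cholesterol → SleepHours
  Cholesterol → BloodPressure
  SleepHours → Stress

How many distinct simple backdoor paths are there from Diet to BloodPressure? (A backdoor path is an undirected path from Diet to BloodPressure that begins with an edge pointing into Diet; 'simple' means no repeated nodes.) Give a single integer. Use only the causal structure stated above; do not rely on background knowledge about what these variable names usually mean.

5

A backdoor path from Diet to BloodPressure is any simple undirected path whose first edge points into Diet (i.e. leaves Diet via a parent).
Parents of Diet: {Stress}.
Enumerating:
  P1: Diet <- Stress <- SleepHours <- Cholesterol -> AlcoholUse -> BloodPressure
  P2: Diet <- Stress <- SleepHours <- Cholesterol -> BloodPressure
  P3: Diet <- Stress <- SleepHours -> AlcoholUse <- Cholesterol -> BloodPressure
  P4: Diet <- Stress <- SleepHours -> AlcoholUse -> BloodPressure
  P5: Diet <- Stress <- SleepHours -> BloodPressure
That exhausts the simple backdoor paths. Count: 5.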